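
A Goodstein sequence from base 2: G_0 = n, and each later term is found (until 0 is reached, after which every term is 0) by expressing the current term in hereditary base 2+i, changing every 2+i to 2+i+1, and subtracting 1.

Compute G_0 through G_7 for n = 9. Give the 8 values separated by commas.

step 0: 9 = 2^(2 + 1) + 1; sub 3 for 2: 3^(3 + 1) + 1; = 82; G_1 = 82−1 = 81
step 1: 81 = 3^(3 + 1); sub 4 for 3: 4^(4 + 1); = 1024; G_2 = 1024−1 = 1023
step 2: 1023 = 3·4^4 + 3·4^3 + 3·4^2 + 3·4 + 3; sub 5 for 4: 3·5^5 + 3·5^3 + 3·5^2 + 3·5 + 3; = 9843; G_3 = 9843−1 = 9842
step 3: 9842 = 3·5^5 + 3·5^3 + 3·5^2 + 3·5 + 2; sub 6 for 5: 3·6^6 + 3·6^3 + 3·6^2 + 3·6 + 2; = 140744; G_4 = 140744−1 = 140743
step 4: 140743 = 3·6^6 + 3·6^3 + 3·6^2 + 3·6 + 1; sub 7 for 6: 3·7^7 + 3·7^3 + 3·7^2 + 3·7 + 1; = 2471827; G_5 = 2471827−1 = 2471826
step 5: 2471826 = 3·7^7 + 3·7^3 + 3·7^2 + 3·7; sub 8 for 7: 3·8^8 + 3·8^3 + 3·8^2 + 3·8; = 50333400; G_6 = 50333400−1 = 50333399
step 6: 50333399 = 3·8^8 + 3·8^3 + 3·8^2 + 2·8 + 7; sub 9 for 8: 3·9^9 + 3·9^3 + 3·9^2 + 2·9 + 7; = 1162263922; G_7 = 1162263922−1 = 1162263921

9, 81, 1023, 9842, 140743, 2471826, 50333399, 1162263921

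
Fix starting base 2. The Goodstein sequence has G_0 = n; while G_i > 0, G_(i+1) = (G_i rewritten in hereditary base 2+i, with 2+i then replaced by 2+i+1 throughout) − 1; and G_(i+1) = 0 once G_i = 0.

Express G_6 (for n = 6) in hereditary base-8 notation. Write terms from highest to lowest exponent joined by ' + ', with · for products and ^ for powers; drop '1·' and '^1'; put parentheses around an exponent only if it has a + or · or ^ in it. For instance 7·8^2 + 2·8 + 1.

5·8^5 + 5·8^4 + 5·8^3 + 5·8^2 + 5·8 + 3

step 0: 6 = 2^2 + 2; sub 3 for 2: 3^3 + 3; = 30; G_1 = 30−1 = 29
step 1: 29 = 3^3 + 2; sub 4 for 3: 4^4 + 2; = 258; G_2 = 258−1 = 257
step 2: 257 = 4^4 + 1; sub 5 for 4: 5^5 + 1; = 3126; G_3 = 3126−1 = 3125
step 3: 3125 = 5^5; sub 6 for 5: 6^6; = 46656; G_4 = 46656−1 = 46655
step 4: 46655 = 5·6^5 + 5·6^4 + 5·6^3 + 5·6^2 + 5·6 + 5; sub 7 for 6: 5·7^5 + 5·7^4 + 5·7^3 + 5·7^2 + 5·7 + 5; = 98040; G_5 = 98040−1 = 98039
step 5: 98039 = 5·7^5 + 5·7^4 + 5·7^3 + 5·7^2 + 5·7 + 4; sub 8 for 7: 5·8^5 + 5·8^4 + 5·8^3 + 5·8^2 + 5·8 + 4; = 187244; G_6 = 187244−1 = 187243
step 6: 187243 = 5·8^5 + 5·8^4 + 5·8^3 + 5·8^2 + 5·8 + 3; sub 9 for 8: 5·9^5 + 5·9^4 + 5·9^3 + 5·9^2 + 5·9 + 3; = 332148; G_7 = 332148−1 = 332147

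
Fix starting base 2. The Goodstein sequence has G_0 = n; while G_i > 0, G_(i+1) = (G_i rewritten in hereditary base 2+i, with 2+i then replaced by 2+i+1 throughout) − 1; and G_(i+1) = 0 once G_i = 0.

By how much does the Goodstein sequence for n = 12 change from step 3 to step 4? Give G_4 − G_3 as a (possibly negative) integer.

base 2: 12 = 2^(2 + 1) + 2^2; at 3: 3^(3 + 1) + 3^3 = 108; next = 107
base 3: 107 = 3^(3 + 1) + 2·3^2 + 2·3 + 2; at 4: 4^(4 + 1) + 2·4^2 + 2·4 + 2 = 1066; next = 1065
base 4: 1065 = 4^(4 + 1) + 2·4^2 + 2·4 + 1; at 5: 5^(5 + 1) + 2·5^2 + 2·5 + 1 = 15686; next = 15685
base 5: 15685 = 5^(5 + 1) + 2·5^2 + 2·5; at 6: 6^(6 + 1) + 2·6^2 + 2·6 = 280020; next = 280019

264334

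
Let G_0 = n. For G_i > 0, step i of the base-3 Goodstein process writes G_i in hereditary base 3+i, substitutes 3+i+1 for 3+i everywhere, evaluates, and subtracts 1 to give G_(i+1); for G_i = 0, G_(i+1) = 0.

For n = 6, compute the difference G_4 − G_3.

base 3: 6 = 2·3; at 4: 2·4 = 8; next = 7
base 4: 7 = 4 + 3; at 5: 5 + 3 = 8; next = 7
base 5: 7 = 5 + 2; at 6: 6 + 2 = 8; next = 7
base 6: 7 = 6 + 1; at 7: 7 + 1 = 8; next = 7

0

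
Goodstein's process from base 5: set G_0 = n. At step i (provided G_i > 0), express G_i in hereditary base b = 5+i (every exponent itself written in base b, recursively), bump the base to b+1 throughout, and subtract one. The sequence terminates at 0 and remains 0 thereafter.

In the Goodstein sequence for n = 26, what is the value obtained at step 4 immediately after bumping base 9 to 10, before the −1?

64

step 0: 26 = 5^2 + 1; sub 6 for 5: 6^2 + 1; = 37; G_1 = 37−1 = 36
step 1: 36 = 6^2; sub 7 for 6: 7^2; = 49; G_2 = 49−1 = 48
step 2: 48 = 6·7 + 6; sub 8 for 7: 6·8 + 6; = 54; G_3 = 54−1 = 53
step 3: 53 = 6·8 + 5; sub 9 for 8: 6·9 + 5; = 59; G_4 = 59−1 = 58
step 4: 58 = 6·9 + 4; sub 10 for 9: 6·10 + 4; = 64; G_5 = 64−1 = 63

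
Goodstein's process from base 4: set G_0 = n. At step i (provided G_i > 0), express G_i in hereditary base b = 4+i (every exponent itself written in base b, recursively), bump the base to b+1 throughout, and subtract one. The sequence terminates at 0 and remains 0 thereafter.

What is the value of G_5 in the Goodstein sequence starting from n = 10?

base 4: 10 = 2·4 + 2; at 5: 2·5 + 2 = 12; next = 11
base 5: 11 = 2·5 + 1; at 6: 2·6 + 1 = 13; next = 12
base 6: 12 = 2·6; at 7: 2·7 = 14; next = 13
base 7: 13 = 7 + 6; at 8: 8 + 6 = 14; next = 13
base 8: 13 = 8 + 5; at 9: 9 + 5 = 14; next = 13
base 9: 13 = 9 + 4; at 10: 10 + 4 = 14; next = 13

13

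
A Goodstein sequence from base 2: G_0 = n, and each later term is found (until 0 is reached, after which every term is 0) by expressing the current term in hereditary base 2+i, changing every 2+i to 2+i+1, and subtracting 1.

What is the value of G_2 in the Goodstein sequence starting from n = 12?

1065

G_0=12  [base 2] 2^(2 + 1) + 2^2  →[2↦3]→  3^(3 + 1) + 3^3 = 108  −1 ⇒ G_1=107
G_1=107  [base 3] 3^(3 + 1) + 2·3^2 + 2·3 + 2  →[3↦4]→  4^(4 + 1) + 2·4^2 + 2·4 + 2 = 1066  −1 ⇒ G_2=1065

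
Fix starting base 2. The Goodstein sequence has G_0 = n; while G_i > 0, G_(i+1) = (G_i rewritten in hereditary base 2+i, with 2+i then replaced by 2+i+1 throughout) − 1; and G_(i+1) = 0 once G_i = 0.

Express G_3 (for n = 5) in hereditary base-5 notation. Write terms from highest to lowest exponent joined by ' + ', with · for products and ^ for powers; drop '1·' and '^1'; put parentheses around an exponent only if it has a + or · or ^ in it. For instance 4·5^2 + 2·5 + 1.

3·5^3 + 3·5^2 + 3·5 + 2

step 0: 5 = 2^2 + 1; sub 3 for 2: 3^3 + 1; = 28; G_1 = 28−1 = 27
step 1: 27 = 3^3; sub 4 for 3: 4^4; = 256; G_2 = 256−1 = 255
step 2: 255 = 3·4^3 + 3·4^2 + 3·4 + 3; sub 5 for 4: 3·5^3 + 3·5^2 + 3·5 + 3; = 468; G_3 = 468−1 = 467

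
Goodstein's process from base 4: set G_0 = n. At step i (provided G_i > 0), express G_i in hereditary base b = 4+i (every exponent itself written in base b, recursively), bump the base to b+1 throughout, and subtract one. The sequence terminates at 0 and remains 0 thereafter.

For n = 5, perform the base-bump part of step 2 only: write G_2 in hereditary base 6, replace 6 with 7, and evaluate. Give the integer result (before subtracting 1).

base 4: 5 = 4 + 1; at 5: 5 + 1 = 6; next = 5
base 5: 5 = 5; at 6: 6 = 6; next = 5

5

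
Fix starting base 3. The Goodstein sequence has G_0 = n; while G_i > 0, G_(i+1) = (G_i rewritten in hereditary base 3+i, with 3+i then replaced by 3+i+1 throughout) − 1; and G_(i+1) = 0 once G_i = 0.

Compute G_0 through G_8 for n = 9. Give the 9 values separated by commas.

9, 15, 17, 19, 21, 23, 24, 25, 26

9 —HB3→ 3^2 —bump→ 4^2 = 16 —(−1)→ 15
15 —HB4→ 3·4 + 3 —bump→ 3·5 + 3 = 18 —(−1)→ 17
17 —HB5→ 3·5 + 2 —bump→ 3·6 + 2 = 20 —(−1)→ 19
19 —HB6→ 3·6 + 1 —bump→ 3·7 + 1 = 22 —(−1)→ 21
21 —HB7→ 3·7 —bump→ 3·8 = 24 —(−1)→ 23
23 —HB8→ 2·8 + 7 —bump→ 2·9 + 7 = 25 —(−1)→ 24
24 —HB9→ 2·9 + 6 —bump→ 2·10 + 6 = 26 —(−1)→ 25
25 —HB10→ 2·10 + 5 —bump→ 2·11 + 5 = 27 —(−1)→ 26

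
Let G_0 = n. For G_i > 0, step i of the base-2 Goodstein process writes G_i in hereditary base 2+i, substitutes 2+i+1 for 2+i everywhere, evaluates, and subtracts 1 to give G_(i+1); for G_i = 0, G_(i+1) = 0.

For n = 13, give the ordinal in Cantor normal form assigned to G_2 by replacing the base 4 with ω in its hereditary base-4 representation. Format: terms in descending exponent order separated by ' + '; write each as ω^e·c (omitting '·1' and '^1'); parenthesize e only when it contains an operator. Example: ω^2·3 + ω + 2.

13 —HB2→ 2^(2 + 1) + 2^2 + 1 —bump→ 3^(3 + 1) + 3^3 + 1 = 109 —(−1)→ 108
108 —HB3→ 3^(3 + 1) + 3^3 —bump→ 4^(4 + 1) + 4^4 = 1280 —(−1)→ 1279

ω^(ω + 1) + ω^3·3 + ω^2·3 + ω·3 + 3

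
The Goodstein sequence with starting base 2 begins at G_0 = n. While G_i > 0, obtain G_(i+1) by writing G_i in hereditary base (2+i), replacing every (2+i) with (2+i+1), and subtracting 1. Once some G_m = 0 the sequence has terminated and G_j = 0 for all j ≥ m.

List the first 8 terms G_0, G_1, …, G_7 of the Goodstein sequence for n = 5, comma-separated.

5, 27, 255, 467, 775, 1197, 1751, 2454

i=0: 5 = 2^2 + 1 (b=2); 2→3: 3^3 + 1 = 28; 28−1 = 27
i=1: 27 = 3^3 (b=3); 3→4: 4^4 = 256; 256−1 = 255
i=2: 255 = 3·4^3 + 3·4^2 + 3·4 + 3 (b=4); 4→5: 3·5^3 + 3·5^2 + 3·5 + 3 = 468; 468−1 = 467
i=3: 467 = 3·5^3 + 3·5^2 + 3·5 + 2 (b=5); 5→6: 3·6^3 + 3·6^2 + 3·6 + 2 = 776; 776−1 = 775
i=4: 775 = 3·6^3 + 3·6^2 + 3·6 + 1 (b=6); 6→7: 3·7^3 + 3·7^2 + 3·7 + 1 = 1198; 1198−1 = 1197
i=5: 1197 = 3·7^3 + 3·7^2 + 3·7 (b=7); 7→8: 3·8^3 + 3·8^2 + 3·8 = 1752; 1752−1 = 1751
i=6: 1751 = 3·8^3 + 3·8^2 + 2·8 + 7 (b=8); 8→9: 3·9^3 + 3·9^2 + 2·9 + 7 = 2455; 2455−1 = 2454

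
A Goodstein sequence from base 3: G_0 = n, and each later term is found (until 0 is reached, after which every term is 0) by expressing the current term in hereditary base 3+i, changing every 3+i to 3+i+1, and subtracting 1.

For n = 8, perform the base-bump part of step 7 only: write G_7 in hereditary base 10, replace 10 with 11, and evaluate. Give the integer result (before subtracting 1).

i=0: 8 = 2·3 + 2 (b=3); 3→4: 2·4 + 2 = 10; 10−1 = 9
i=1: 9 = 2·4 + 1 (b=4); 4→5: 2·5 + 1 = 11; 11−1 = 10
i=2: 10 = 2·5 (b=5); 5→6: 2·6 = 12; 12−1 = 11
i=3: 11 = 6 + 5 (b=6); 6→7: 7 + 5 = 12; 12−1 = 11
i=4: 11 = 7 + 4 (b=7); 7→8: 8 + 4 = 12; 12−1 = 11
i=5: 11 = 8 + 3 (b=8); 8→9: 9 + 3 = 12; 12−1 = 11
i=6: 11 = 9 + 2 (b=9); 9→10: 10 + 2 = 12; 12−1 = 11

12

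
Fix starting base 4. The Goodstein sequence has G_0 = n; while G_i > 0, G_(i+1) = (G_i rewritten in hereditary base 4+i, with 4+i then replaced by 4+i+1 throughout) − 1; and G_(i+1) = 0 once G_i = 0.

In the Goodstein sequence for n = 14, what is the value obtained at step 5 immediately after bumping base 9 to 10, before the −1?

24

[0] 14 ≡ 3·4 + 2 (base 4). Lift 5: 17. −1: 16.
[1] 16 ≡ 3·5 + 1 (base 5). Lift 6: 19. −1: 18.
[2] 18 ≡ 3·6 (base 6). Lift 7: 21. −1: 20.
[3] 20 ≡ 2·7 + 6 (base 7). Lift 8: 22. −1: 21.
[4] 21 ≡ 2·8 + 5 (base 8). Lift 9: 23. −1: 22.
[5] 22 ≡ 2·9 + 4 (base 9). Lift 10: 24. −1: 23.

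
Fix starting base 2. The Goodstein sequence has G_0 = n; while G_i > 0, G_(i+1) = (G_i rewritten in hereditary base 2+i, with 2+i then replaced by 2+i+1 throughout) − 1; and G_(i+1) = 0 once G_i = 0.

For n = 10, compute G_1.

step 0: 10 = 2^(2 + 1) + 2; sub 3 for 2: 3^(3 + 1) + 3; = 84; G_1 = 84−1 = 83
step 1: 83 = 3^(3 + 1) + 2; sub 4 for 3: 4^(4 + 1) + 2; = 1026; G_2 = 1026−1 = 1025

83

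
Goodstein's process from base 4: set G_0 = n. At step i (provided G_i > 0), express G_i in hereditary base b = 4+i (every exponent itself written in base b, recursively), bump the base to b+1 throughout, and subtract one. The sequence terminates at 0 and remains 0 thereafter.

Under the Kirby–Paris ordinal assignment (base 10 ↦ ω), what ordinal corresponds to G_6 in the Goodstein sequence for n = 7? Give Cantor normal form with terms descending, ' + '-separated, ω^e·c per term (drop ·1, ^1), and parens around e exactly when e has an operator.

i=0: 7 = 4 + 3 (b=4); 4→5: 5 + 3 = 8; 8−1 = 7
i=1: 7 = 5 + 2 (b=5); 5→6: 6 + 2 = 8; 8−1 = 7
i=2: 7 = 6 + 1 (b=6); 6→7: 7 + 1 = 8; 8−1 = 7
i=3: 7 = 7 (b=7); 7→8: 8 = 8; 8−1 = 7
i=4: 7 = 7 (b=8); 8→9: 7 = 7; 7−1 = 6
i=5: 6 = 6 (b=9); 9→10: 6 = 6; 6−1 = 5
i=6: 5 = 5 (b=10); 10→11: 5 = 5; 5−1 = 4

5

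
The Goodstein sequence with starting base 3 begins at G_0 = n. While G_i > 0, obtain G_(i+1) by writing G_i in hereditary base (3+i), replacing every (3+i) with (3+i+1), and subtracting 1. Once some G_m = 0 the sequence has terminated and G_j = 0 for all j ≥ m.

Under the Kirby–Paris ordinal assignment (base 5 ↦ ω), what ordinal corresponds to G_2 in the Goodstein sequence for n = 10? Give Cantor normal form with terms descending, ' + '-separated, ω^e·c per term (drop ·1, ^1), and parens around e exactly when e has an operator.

(0) 10|_3 = 3^2 + 1 ↦ 4^2 + 1|_4 = 17 ⇒ 16
(1) 16|_4 = 4^2 ↦ 5^2|_5 = 25 ⇒ 24

ω·4 + 4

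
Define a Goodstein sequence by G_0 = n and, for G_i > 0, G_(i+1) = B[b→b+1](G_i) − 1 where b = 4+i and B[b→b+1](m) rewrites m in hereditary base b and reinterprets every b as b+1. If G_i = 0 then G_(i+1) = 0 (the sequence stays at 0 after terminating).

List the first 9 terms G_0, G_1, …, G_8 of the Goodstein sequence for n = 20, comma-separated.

G_0 = 20. HB_4(20) = 4^2 + 4. Bump = 30. G_1 = 29.
G_1 = 29. HB_5(29) = 5^2 + 4. Bump = 40. G_2 = 39.
G_2 = 39. HB_6(39) = 6^2 + 3. Bump = 52. G_3 = 51.
G_3 = 51. HB_7(51) = 7^2 + 2. Bump = 66. G_4 = 65.
G_4 = 65. HB_8(65) = 8^2 + 1. Bump = 82. G_5 = 81.
G_5 = 81. HB_9(81) = 9^2. Bump = 100. G_6 = 99.
G_6 = 99. HB_10(99) = 9·10 + 9. Bump = 108. G_7 = 107.
G_7 = 107. HB_11(107) = 9·11 + 8. Bump = 116. G_8 = 115.

20, 29, 39, 51, 65, 81, 99, 107, 115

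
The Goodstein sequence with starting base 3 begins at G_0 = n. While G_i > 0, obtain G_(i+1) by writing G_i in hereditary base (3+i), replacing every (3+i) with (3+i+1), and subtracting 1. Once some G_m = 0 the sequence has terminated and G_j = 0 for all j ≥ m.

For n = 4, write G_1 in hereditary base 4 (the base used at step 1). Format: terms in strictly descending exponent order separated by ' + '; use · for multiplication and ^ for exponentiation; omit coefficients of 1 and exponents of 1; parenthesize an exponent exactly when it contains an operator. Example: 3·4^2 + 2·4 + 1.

4

base 3: 4 = 3 + 1; at 4: 4 + 1 = 5; next = 4
base 4: 4 = 4; at 5: 5 = 5; next = 4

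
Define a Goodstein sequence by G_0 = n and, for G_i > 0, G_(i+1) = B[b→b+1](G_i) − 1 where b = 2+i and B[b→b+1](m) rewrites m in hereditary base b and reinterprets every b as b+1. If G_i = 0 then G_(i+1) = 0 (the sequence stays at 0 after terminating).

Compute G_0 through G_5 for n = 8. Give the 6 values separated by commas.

8, 80, 553, 6310, 93395, 1647195

[0] 8 ≡ 2^(2 + 1) (base 2). Lift 3: 81. −1: 80.
[1] 80 ≡ 2·3^3 + 2·3^2 + 2·3 + 2 (base 3). Lift 4: 554. −1: 553.
[2] 553 ≡ 2·4^4 + 2·4^2 + 2·4 + 1 (base 4). Lift 5: 6311. −1: 6310.
[3] 6310 ≡ 2·5^5 + 2·5^2 + 2·5 (base 5). Lift 6: 93396. −1: 93395.
[4] 93395 ≡ 2·6^6 + 2·6^2 + 6 + 5 (base 6). Lift 7: 1647196. −1: 1647195.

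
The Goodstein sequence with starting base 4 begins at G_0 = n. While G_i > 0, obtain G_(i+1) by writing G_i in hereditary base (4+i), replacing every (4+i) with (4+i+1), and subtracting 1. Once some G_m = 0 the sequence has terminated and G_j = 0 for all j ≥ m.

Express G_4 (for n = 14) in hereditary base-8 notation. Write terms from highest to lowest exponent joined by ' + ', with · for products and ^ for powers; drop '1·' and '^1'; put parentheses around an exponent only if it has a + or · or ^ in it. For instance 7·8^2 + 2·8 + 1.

(0) 14|_4 = 3·4 + 2 ↦ 3·5 + 2|_5 = 17 ⇒ 16
(1) 16|_5 = 3·5 + 1 ↦ 3·6 + 1|_6 = 19 ⇒ 18
(2) 18|_6 = 3·6 ↦ 3·7|_7 = 21 ⇒ 20
(3) 20|_7 = 2·7 + 6 ↦ 2·8 + 6|_8 = 22 ⇒ 21
(4) 21|_8 = 2·8 + 5 ↦ 2·9 + 5|_9 = 23 ⇒ 22

2·8 + 5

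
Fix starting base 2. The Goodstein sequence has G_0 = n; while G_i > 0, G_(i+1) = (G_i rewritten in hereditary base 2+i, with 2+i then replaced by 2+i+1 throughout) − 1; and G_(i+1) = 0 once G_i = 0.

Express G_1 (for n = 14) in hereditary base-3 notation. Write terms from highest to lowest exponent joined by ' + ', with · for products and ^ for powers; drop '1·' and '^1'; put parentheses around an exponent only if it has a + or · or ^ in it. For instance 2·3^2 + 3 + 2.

3^(3 + 1) + 3^3 + 2

base 2: 14 = 2^(2 + 1) + 2^2 + 2; at 3: 3^(3 + 1) + 3^3 + 3 = 111; next = 110
base 3: 110 = 3^(3 + 1) + 3^3 + 2; at 4: 4^(4 + 1) + 4^4 + 2 = 1282; next = 1281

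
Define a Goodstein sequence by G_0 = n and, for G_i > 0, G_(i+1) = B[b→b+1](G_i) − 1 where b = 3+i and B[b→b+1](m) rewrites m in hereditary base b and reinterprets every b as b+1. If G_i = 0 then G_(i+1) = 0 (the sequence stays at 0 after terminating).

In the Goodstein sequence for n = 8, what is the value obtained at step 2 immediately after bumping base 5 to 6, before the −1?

12

(0) 8|_3 = 2·3 + 2 ↦ 2·4 + 2|_4 = 10 ⇒ 9
(1) 9|_4 = 2·4 + 1 ↦ 2·5 + 1|_5 = 11 ⇒ 10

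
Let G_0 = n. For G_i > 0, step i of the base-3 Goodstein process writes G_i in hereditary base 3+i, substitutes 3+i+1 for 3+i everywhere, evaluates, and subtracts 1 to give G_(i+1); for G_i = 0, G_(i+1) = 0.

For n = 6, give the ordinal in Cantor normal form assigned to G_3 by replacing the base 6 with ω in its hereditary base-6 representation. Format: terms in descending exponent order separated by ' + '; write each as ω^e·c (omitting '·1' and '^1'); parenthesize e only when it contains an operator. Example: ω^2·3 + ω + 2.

ω + 1

step 0: 6 = 2·3; sub 4 for 3: 2·4; = 8; G_1 = 8−1 = 7
step 1: 7 = 4 + 3; sub 5 for 4: 5 + 3; = 8; G_2 = 8−1 = 7
step 2: 7 = 5 + 2; sub 6 for 5: 6 + 2; = 8; G_3 = 8−1 = 7
step 3: 7 = 6 + 1; sub 7 for 6: 7 + 1; = 8; G_4 = 8−1 = 7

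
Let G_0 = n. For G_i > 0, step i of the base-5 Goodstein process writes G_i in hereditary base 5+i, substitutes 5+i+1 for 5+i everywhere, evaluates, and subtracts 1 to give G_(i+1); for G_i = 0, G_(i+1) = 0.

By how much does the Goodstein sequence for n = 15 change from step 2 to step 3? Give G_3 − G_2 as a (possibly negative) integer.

1

15 —HB5→ 3·5 —bump→ 3·6 = 18 —(−1)→ 17
17 —HB6→ 2·6 + 5 —bump→ 2·7 + 5 = 19 —(−1)→ 18
18 —HB7→ 2·7 + 4 —bump→ 2·8 + 4 = 20 —(−1)→ 19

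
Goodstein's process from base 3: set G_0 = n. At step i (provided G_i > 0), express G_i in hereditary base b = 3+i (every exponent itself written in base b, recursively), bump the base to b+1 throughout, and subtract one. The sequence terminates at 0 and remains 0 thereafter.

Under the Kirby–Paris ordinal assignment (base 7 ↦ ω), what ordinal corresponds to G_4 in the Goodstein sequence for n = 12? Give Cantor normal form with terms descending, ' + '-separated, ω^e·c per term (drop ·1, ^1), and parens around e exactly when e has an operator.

[0] 12 ≡ 3^2 + 3 (base 3). Lift 4: 20. −1: 19.
[1] 19 ≡ 4^2 + 3 (base 4). Lift 5: 28. −1: 27.
[2] 27 ≡ 5^2 + 2 (base 5). Lift 6: 38. −1: 37.
[3] 37 ≡ 6^2 + 1 (base 6). Lift 7: 50. −1: 49.
[4] 49 ≡ 7^2 (base 7). Lift 8: 64. −1: 63.

ω^2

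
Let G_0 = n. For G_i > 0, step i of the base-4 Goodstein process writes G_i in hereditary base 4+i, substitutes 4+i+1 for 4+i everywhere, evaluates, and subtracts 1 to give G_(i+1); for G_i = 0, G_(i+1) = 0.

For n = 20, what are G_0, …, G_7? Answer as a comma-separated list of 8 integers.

20, 29, 39, 51, 65, 81, 99, 107

20 —HB4→ 4^2 + 4 —bump→ 5^2 + 5 = 30 —(−1)→ 29
29 —HB5→ 5^2 + 4 —bump→ 6^2 + 4 = 40 —(−1)→ 39
39 —HB6→ 6^2 + 3 —bump→ 7^2 + 3 = 52 —(−1)→ 51
51 —HB7→ 7^2 + 2 —bump→ 8^2 + 2 = 66 —(−1)→ 65
65 —HB8→ 8^2 + 1 —bump→ 9^2 + 1 = 82 —(−1)→ 81
81 —HB9→ 9^2 —bump→ 10^2 = 100 —(−1)→ 99
99 —HB10→ 9·10 + 9 —bump→ 9·11 + 9 = 108 —(−1)→ 107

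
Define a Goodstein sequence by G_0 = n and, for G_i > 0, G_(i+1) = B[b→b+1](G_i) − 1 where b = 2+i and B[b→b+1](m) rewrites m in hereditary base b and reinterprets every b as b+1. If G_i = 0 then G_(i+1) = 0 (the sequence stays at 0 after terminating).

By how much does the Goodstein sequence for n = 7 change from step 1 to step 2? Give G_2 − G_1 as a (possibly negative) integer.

229

base 2: 7 = 2^2 + 2 + 1; at 3: 3^3 + 3 + 1 = 31; next = 30
base 3: 30 = 3^3 + 3; at 4: 4^4 + 4 = 260; next = 259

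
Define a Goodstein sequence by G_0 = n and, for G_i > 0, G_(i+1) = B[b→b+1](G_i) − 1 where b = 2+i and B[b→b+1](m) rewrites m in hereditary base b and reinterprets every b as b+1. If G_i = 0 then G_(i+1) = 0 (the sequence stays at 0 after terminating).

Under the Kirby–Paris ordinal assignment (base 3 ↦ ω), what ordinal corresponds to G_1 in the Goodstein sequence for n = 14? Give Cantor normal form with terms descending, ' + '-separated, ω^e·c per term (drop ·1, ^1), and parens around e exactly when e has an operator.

G_0 = 14. HB_2(14) = 2^(2 + 1) + 2^2 + 2. Bump = 111. G_1 = 110.
G_1 = 110. HB_3(110) = 3^(3 + 1) + 3^3 + 2. Bump = 1282. G_2 = 1281.

ω^(ω + 1) + ω^ω + 2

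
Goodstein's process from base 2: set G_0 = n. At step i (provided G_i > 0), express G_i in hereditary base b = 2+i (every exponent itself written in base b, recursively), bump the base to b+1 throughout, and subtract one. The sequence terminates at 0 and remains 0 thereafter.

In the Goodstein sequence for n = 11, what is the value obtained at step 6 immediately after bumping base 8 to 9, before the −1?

2749609303

step 0: 11 = 2^(2 + 1) + 2 + 1; sub 3 for 2: 3^(3 + 1) + 3 + 1; = 85; G_1 = 85−1 = 84
step 1: 84 = 3^(3 + 1) + 3; sub 4 for 3: 4^(4 + 1) + 4; = 1028; G_2 = 1028−1 = 1027
step 2: 1027 = 4^(4 + 1) + 3; sub 5 for 4: 5^(5 + 1) + 3; = 15628; G_3 = 15628−1 = 15627
step 3: 15627 = 5^(5 + 1) + 2; sub 6 for 5: 6^(6 + 1) + 2; = 279938; G_4 = 279938−1 = 279937
step 4: 279937 = 6^(6 + 1) + 1; sub 7 for 6: 7^(7 + 1) + 1; = 5764802; G_5 = 5764802−1 = 5764801
step 5: 5764801 = 7^(7 + 1); sub 8 for 7: 8^(8 + 1); = 134217728; G_6 = 134217728−1 = 134217727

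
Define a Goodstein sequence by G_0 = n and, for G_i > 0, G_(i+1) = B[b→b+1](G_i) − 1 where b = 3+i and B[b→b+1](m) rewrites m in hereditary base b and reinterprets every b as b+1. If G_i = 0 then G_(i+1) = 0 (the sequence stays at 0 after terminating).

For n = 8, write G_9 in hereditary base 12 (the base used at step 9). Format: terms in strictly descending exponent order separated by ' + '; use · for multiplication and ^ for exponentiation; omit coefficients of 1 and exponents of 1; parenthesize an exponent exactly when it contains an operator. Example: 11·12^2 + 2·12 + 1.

[0] 8 ≡ 2·3 + 2 (base 3). Lift 4: 10. −1: 9.
[1] 9 ≡ 2·4 + 1 (base 4). Lift 5: 11. −1: 10.
[2] 10 ≡ 2·5 (base 5). Lift 6: 12. −1: 11.
[3] 11 ≡ 6 + 5 (base 6). Lift 7: 12. −1: 11.
[4] 11 ≡ 7 + 4 (base 7). Lift 8: 12. −1: 11.
[5] 11 ≡ 8 + 3 (base 8). Lift 9: 12. −1: 11.
[6] 11 ≡ 9 + 2 (base 9). Lift 10: 12. −1: 11.
[7] 11 ≡ 10 + 1 (base 10). Lift 11: 12. −1: 11.
[8] 11 ≡ 11 (base 11). Lift 12: 12. −1: 11.

11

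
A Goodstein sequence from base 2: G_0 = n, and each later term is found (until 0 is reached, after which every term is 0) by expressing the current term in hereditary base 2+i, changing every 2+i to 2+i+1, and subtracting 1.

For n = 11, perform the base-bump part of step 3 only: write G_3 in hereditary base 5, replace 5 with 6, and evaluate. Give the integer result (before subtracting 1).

i=0: 11 = 2^(2 + 1) + 2 + 1 (b=2); 2→3: 3^(3 + 1) + 3 + 1 = 85; 85−1 = 84
i=1: 84 = 3^(3 + 1) + 3 (b=3); 3→4: 4^(4 + 1) + 4 = 1028; 1028−1 = 1027
i=2: 1027 = 4^(4 + 1) + 3 (b=4); 4→5: 5^(5 + 1) + 3 = 15628; 15628−1 = 15627
i=3: 15627 = 5^(5 + 1) + 2 (b=5); 5→6: 6^(6 + 1) + 2 = 279938; 279938−1 = 279937

279938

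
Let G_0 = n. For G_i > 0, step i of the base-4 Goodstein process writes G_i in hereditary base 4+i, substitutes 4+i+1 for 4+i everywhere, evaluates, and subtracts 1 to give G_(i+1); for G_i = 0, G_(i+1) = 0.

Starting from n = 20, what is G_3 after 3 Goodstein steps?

51

(0) 20|_4 = 4^2 + 4 ↦ 5^2 + 5|_5 = 30 ⇒ 29
(1) 29|_5 = 5^2 + 4 ↦ 6^2 + 4|_6 = 40 ⇒ 39
(2) 39|_6 = 6^2 + 3 ↦ 7^2 + 3|_7 = 52 ⇒ 51
(3) 51|_7 = 7^2 + 2 ↦ 8^2 + 2|_8 = 66 ⇒ 65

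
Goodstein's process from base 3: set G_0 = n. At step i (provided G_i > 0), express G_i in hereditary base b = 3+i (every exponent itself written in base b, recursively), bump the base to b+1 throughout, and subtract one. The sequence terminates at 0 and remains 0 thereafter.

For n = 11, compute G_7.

i=0: 11 = 3^2 + 2 (b=3); 3→4: 4^2 + 2 = 18; 18−1 = 17
i=1: 17 = 4^2 + 1 (b=4); 4→5: 5^2 + 1 = 26; 26−1 = 25
i=2: 25 = 5^2 (b=5); 5→6: 6^2 = 36; 36−1 = 35
i=3: 35 = 5·6 + 5 (b=6); 6→7: 5·7 + 5 = 40; 40−1 = 39
i=4: 39 = 5·7 + 4 (b=7); 7→8: 5·8 + 4 = 44; 44−1 = 43
i=5: 43 = 5·8 + 3 (b=8); 8→9: 5·9 + 3 = 48; 48−1 = 47
i=6: 47 = 5·9 + 2 (b=9); 9→10: 5·10 + 2 = 52; 52−1 = 51
i=7: 51 = 5·10 + 1 (b=10); 10→11: 5·11 + 1 = 56; 56−1 = 55

51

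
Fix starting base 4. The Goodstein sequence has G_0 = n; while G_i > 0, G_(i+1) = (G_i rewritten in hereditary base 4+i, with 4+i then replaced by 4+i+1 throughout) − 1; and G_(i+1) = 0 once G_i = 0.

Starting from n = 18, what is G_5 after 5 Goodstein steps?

G_0=18  [base 4] 4^2 + 2  →[4↦5]→  5^2 + 2 = 27  −1 ⇒ G_1=26
G_1=26  [base 5] 5^2 + 1  →[5↦6]→  6^2 + 1 = 37  −1 ⇒ G_2=36
G_2=36  [base 6] 6^2  →[6↦7]→  7^2 = 49  −1 ⇒ G_3=48
G_3=48  [base 7] 6·7 + 6  →[7↦8]→  6·8 + 6 = 54  −1 ⇒ G_4=53
G_4=53  [base 8] 6·8 + 5  →[8↦9]→  6·9 + 5 = 59  −1 ⇒ G_5=58
G_5=58  [base 9] 6·9 + 4  →[9↦10]→  6·10 + 4 = 64  −1 ⇒ G_6=63

58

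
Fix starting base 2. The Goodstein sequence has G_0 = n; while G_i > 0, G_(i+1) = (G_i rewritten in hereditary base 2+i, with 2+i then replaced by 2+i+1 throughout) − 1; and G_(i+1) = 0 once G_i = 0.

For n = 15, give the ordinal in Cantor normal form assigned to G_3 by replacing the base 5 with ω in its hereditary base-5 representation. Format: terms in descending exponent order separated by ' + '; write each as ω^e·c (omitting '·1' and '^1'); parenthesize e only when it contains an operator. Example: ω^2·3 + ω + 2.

ω^(ω + 1) + ω^ω + 2

G_0=15  [base 2] 2^(2 + 1) + 2^2 + 2 + 1  →[2↦3]→  3^(3 + 1) + 3^3 + 3 + 1 = 112  −1 ⇒ G_1=111
G_1=111  [base 3] 3^(3 + 1) + 3^3 + 3  →[3↦4]→  4^(4 + 1) + 4^4 + 4 = 1284  −1 ⇒ G_2=1283
G_2=1283  [base 4] 4^(4 + 1) + 4^4 + 3  →[4↦5]→  5^(5 + 1) + 5^5 + 3 = 18753  −1 ⇒ G_3=18752
G_3=18752  [base 5] 5^(5 + 1) + 5^5 + 2  →[5↦6]→  6^(6 + 1) + 6^6 + 2 = 326594  −1 ⇒ G_4=326593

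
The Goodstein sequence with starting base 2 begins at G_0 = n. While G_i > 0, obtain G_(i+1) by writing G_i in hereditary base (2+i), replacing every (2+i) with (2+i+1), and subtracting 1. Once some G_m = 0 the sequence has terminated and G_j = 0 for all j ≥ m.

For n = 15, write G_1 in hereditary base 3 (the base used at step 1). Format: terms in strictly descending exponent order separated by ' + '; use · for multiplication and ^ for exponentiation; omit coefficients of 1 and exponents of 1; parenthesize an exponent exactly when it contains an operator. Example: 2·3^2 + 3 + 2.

15 —HB2→ 2^(2 + 1) + 2^2 + 2 + 1 —bump→ 3^(3 + 1) + 3^3 + 3 + 1 = 112 —(−1)→ 111
111 —HB3→ 3^(3 + 1) + 3^3 + 3 —bump→ 4^(4 + 1) + 4^4 + 4 = 1284 —(−1)→ 1283

3^(3 + 1) + 3^3 + 3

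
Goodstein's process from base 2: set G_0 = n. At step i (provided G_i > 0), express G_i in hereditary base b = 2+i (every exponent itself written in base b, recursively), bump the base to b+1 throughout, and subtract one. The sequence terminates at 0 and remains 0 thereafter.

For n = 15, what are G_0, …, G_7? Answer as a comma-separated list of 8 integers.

15, 111, 1283, 18752, 326593, 6588344, 150994943, 3524450280

i=0: 15 = 2^(2 + 1) + 2^2 + 2 + 1 (b=2); 2→3: 3^(3 + 1) + 3^3 + 3 + 1 = 112; 112−1 = 111
i=1: 111 = 3^(3 + 1) + 3^3 + 3 (b=3); 3→4: 4^(4 + 1) + 4^4 + 4 = 1284; 1284−1 = 1283
i=2: 1283 = 4^(4 + 1) + 4^4 + 3 (b=4); 4→5: 5^(5 + 1) + 5^5 + 3 = 18753; 18753−1 = 18752
i=3: 18752 = 5^(5 + 1) + 5^5 + 2 (b=5); 5→6: 6^(6 + 1) + 6^6 + 2 = 326594; 326594−1 = 326593
i=4: 326593 = 6^(6 + 1) + 6^6 + 1 (b=6); 6→7: 7^(7 + 1) + 7^7 + 1 = 6588345; 6588345−1 = 6588344
i=5: 6588344 = 7^(7 + 1) + 7^7 (b=7); 7→8: 8^(8 + 1) + 8^8 = 150994944; 150994944−1 = 150994943
i=6: 150994943 = 8^(8 + 1) + 7·8^7 + 7·8^6 + 7·8^5 + 7·8^4 + 7·8^3 + 7·8^2 + 7·8 + 7 (b=8); 8→9: 9^(9 + 1) + 7·9^7 + 7·9^6 + 7·9^5 + 7·9^4 + 7·9^3 + 7·9^2 + 7·9 + 7 = 3524450281; 3524450281−1 = 3524450280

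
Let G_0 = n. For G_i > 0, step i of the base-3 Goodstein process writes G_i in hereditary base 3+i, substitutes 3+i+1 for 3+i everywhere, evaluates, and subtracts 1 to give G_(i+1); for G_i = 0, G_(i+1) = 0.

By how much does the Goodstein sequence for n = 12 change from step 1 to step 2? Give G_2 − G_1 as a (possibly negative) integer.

i=0: 12 = 3^2 + 3 (b=3); 3→4: 4^2 + 4 = 20; 20−1 = 19
i=1: 19 = 4^2 + 3 (b=4); 4→5: 5^2 + 3 = 28; 28−1 = 27

8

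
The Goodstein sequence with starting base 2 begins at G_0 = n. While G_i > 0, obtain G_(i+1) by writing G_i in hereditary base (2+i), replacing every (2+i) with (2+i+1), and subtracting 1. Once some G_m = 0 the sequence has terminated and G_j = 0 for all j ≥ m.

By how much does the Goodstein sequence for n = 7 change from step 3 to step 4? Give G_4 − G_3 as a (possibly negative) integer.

step 0: 7 = 2^2 + 2 + 1; sub 3 for 2: 3^3 + 3 + 1; = 31; G_1 = 31−1 = 30
step 1: 30 = 3^3 + 3; sub 4 for 3: 4^4 + 4; = 260; G_2 = 260−1 = 259
step 2: 259 = 4^4 + 3; sub 5 for 4: 5^5 + 3; = 3128; G_3 = 3128−1 = 3127
step 3: 3127 = 5^5 + 2; sub 6 for 5: 6^6 + 2; = 46658; G_4 = 46658−1 = 46657

43530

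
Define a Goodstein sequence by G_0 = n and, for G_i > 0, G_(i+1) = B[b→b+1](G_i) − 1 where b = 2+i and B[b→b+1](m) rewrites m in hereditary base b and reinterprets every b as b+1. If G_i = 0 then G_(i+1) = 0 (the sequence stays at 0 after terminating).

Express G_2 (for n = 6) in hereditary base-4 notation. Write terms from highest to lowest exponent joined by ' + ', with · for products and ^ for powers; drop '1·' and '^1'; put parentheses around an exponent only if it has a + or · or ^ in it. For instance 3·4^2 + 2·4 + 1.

4^4 + 1

step 0: 6 = 2^2 + 2; sub 3 for 2: 3^3 + 3; = 30; G_1 = 30−1 = 29
step 1: 29 = 3^3 + 2; sub 4 for 3: 4^4 + 2; = 258; G_2 = 258−1 = 257
step 2: 257 = 4^4 + 1; sub 5 for 4: 5^5 + 1; = 3126; G_3 = 3126−1 = 3125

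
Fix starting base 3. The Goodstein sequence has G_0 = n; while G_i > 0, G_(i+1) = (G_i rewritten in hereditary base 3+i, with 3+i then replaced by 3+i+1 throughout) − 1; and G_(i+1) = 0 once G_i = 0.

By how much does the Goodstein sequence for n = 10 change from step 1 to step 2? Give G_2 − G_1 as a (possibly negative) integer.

G_0=10  [base 3] 3^2 + 1  →[3↦4]→  4^2 + 1 = 17  −1 ⇒ G_1=16
G_1=16  [base 4] 4^2  →[4↦5]→  5^2 = 25  −1 ⇒ G_2=24

8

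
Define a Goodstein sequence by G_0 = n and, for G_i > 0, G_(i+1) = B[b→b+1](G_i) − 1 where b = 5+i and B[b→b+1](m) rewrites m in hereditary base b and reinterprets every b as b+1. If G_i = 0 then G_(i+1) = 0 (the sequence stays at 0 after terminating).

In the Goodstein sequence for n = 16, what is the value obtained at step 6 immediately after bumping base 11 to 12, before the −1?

[0] 16 ≡ 3·5 + 1 (base 5). Lift 6: 19. −1: 18.
[1] 18 ≡ 3·6 (base 6). Lift 7: 21. −1: 20.
[2] 20 ≡ 2·7 + 6 (base 7). Lift 8: 22. −1: 21.
[3] 21 ≡ 2·8 + 5 (base 8). Lift 9: 23. −1: 22.
[4] 22 ≡ 2·9 + 4 (base 9). Lift 10: 24. −1: 23.
[5] 23 ≡ 2·10 + 3 (base 10). Lift 11: 25. −1: 24.
[6] 24 ≡ 2·11 + 2 (base 11). Lift 12: 26. −1: 25.

26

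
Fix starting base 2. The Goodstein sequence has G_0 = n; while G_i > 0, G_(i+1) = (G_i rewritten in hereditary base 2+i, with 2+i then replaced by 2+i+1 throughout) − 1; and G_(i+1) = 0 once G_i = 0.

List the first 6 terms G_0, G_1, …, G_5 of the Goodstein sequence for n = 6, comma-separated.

6, 29, 257, 3125, 46655, 98039

[0] 6 ≡ 2^2 + 2 (base 2). Lift 3: 30. −1: 29.
[1] 29 ≡ 3^3 + 2 (base 3). Lift 4: 258. −1: 257.
[2] 257 ≡ 4^4 + 1 (base 4). Lift 5: 3126. −1: 3125.
[3] 3125 ≡ 5^5 (base 5). Lift 6: 46656. −1: 46655.
[4] 46655 ≡ 5·6^5 + 5·6^4 + 5·6^3 + 5·6^2 + 5·6 + 5 (base 6). Lift 7: 98040. −1: 98039.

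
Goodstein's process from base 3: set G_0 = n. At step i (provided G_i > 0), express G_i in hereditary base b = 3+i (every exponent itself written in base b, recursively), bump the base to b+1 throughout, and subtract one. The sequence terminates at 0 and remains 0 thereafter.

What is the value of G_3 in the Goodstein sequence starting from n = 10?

27

step 0: 10 = 3^2 + 1; sub 4 for 3: 4^2 + 1; = 17; G_1 = 17−1 = 16
step 1: 16 = 4^2; sub 5 for 4: 5^2; = 25; G_2 = 25−1 = 24
step 2: 24 = 4·5 + 4; sub 6 for 5: 4·6 + 4; = 28; G_3 = 28−1 = 27
step 3: 27 = 4·6 + 3; sub 7 for 6: 4·7 + 3; = 31; G_4 = 31−1 = 30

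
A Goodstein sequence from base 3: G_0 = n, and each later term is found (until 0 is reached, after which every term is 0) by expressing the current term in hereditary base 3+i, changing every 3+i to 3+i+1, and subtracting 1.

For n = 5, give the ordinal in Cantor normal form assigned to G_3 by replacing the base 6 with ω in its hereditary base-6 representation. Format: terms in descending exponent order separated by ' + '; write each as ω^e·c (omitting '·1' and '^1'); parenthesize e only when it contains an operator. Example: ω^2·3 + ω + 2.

5

G_0=5  [base 3] 3 + 2  →[3↦4]→  4 + 2 = 6  −1 ⇒ G_1=5
G_1=5  [base 4] 4 + 1  →[4↦5]→  5 + 1 = 6  −1 ⇒ G_2=5
G_2=5  [base 5] 5  →[5↦6]→  6 = 6  −1 ⇒ G_3=5
G_3=5  [base 6] 5  →[6↦7]→  5 = 5  −1 ⇒ G_4=4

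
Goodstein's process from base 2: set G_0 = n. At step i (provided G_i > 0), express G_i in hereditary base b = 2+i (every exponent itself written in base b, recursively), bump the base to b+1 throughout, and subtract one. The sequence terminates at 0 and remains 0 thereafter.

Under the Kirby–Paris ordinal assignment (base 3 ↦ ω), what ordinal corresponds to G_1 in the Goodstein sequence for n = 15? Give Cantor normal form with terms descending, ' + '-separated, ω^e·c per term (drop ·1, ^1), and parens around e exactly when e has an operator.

15 —HB2→ 2^(2 + 1) + 2^2 + 2 + 1 —bump→ 3^(3 + 1) + 3^3 + 3 + 1 = 112 —(−1)→ 111
111 —HB3→ 3^(3 + 1) + 3^3 + 3 —bump→ 4^(4 + 1) + 4^4 + 4 = 1284 —(−1)→ 1283

ω^(ω + 1) + ω^ω + ω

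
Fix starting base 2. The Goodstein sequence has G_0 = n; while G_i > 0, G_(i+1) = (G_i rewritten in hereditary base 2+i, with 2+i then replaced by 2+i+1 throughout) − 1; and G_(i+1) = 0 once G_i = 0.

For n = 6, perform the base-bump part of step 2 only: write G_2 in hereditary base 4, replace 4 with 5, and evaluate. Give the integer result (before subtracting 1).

3126

G_0=6  [base 2] 2^2 + 2  →[2↦3]→  3^3 + 3 = 30  −1 ⇒ G_1=29
G_1=29  [base 3] 3^3 + 2  →[3↦4]→  4^4 + 2 = 258  −1 ⇒ G_2=257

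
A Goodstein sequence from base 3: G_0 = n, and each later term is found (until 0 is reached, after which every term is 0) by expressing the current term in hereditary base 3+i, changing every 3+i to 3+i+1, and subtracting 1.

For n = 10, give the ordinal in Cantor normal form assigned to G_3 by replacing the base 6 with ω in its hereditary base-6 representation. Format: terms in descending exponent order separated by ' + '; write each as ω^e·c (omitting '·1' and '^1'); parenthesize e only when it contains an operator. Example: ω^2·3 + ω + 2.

ω·4 + 3

i=0: 10 = 3^2 + 1 (b=3); 3→4: 4^2 + 1 = 17; 17−1 = 16
i=1: 16 = 4^2 (b=4); 4→5: 5^2 = 25; 25−1 = 24
i=2: 24 = 4·5 + 4 (b=5); 5→6: 4·6 + 4 = 28; 28−1 = 27
i=3: 27 = 4·6 + 3 (b=6); 6→7: 4·7 + 3 = 31; 31−1 = 30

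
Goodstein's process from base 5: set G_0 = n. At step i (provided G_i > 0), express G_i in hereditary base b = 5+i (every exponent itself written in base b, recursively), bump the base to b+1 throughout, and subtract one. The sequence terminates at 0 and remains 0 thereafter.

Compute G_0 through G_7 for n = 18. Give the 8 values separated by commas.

18, 20, 22, 24, 26, 27, 28, 29

G_0=18  [base 5] 3·5 + 3  →[5↦6]→  3·6 + 3 = 21  −1 ⇒ G_1=20
G_1=20  [base 6] 3·6 + 2  →[6↦7]→  3·7 + 2 = 23  −1 ⇒ G_2=22
G_2=22  [base 7] 3·7 + 1  →[7↦8]→  3·8 + 1 = 25  −1 ⇒ G_3=24
G_3=24  [base 8] 3·8  →[8↦9]→  3·9 = 27  −1 ⇒ G_4=26
G_4=26  [base 9] 2·9 + 8  →[9↦10]→  2·10 + 8 = 28  −1 ⇒ G_5=27
G_5=27  [base 10] 2·10 + 7  →[10↦11]→  2·11 + 7 = 29  −1 ⇒ G_6=28
G_6=28  [base 11] 2·11 + 6  →[11↦12]→  2·12 + 6 = 30  −1 ⇒ G_7=29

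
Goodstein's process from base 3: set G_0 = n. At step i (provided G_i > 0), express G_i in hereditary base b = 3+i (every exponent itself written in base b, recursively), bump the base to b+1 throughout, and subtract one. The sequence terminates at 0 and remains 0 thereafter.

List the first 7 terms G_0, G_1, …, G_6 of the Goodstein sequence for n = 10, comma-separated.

i=0: 10 = 3^2 + 1 (b=3); 3→4: 4^2 + 1 = 17; 17−1 = 16
i=1: 16 = 4^2 (b=4); 4→5: 5^2 = 25; 25−1 = 24
i=2: 24 = 4·5 + 4 (b=5); 5→6: 4·6 + 4 = 28; 28−1 = 27
i=3: 27 = 4·6 + 3 (b=6); 6→7: 4·7 + 3 = 31; 31−1 = 30
i=4: 30 = 4·7 + 2 (b=7); 7→8: 4·8 + 2 = 34; 34−1 = 33
i=5: 33 = 4·8 + 1 (b=8); 8→9: 4·9 + 1 = 37; 37−1 = 36

10, 16, 24, 27, 30, 33, 36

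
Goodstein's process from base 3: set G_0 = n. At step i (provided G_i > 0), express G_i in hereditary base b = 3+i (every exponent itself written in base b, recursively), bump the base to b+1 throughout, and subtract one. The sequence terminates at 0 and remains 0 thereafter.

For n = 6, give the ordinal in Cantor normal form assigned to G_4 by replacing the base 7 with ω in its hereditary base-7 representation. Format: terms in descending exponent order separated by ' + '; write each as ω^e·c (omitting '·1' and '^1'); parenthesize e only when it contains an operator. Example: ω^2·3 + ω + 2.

G_0 = 6. HB_3(6) = 2·3. Bump = 8. G_1 = 7.
G_1 = 7. HB_4(7) = 4 + 3. Bump = 8. G_2 = 7.
G_2 = 7. HB_5(7) = 5 + 2. Bump = 8. G_3 = 7.
G_3 = 7. HB_6(7) = 6 + 1. Bump = 8. G_4 = 7.
G_4 = 7. HB_7(7) = 7. Bump = 8. G_5 = 7.

ω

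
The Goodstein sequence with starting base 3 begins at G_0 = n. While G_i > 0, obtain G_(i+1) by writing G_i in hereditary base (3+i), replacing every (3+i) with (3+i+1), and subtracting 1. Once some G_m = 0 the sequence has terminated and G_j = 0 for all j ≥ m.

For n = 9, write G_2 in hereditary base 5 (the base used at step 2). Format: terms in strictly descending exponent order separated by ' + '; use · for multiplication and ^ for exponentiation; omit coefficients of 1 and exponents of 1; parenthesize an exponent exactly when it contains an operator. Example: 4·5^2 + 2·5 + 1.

3·5 + 2

G_0=9  [base 3] 3^2  →[3↦4]→  4^2 = 16  −1 ⇒ G_1=15
G_1=15  [base 4] 3·4 + 3  →[4↦5]→  3·5 + 3 = 18  −1 ⇒ G_2=17
G_2=17  [base 5] 3·5 + 2  →[5↦6]→  3·6 + 2 = 20  −1 ⇒ G_3=19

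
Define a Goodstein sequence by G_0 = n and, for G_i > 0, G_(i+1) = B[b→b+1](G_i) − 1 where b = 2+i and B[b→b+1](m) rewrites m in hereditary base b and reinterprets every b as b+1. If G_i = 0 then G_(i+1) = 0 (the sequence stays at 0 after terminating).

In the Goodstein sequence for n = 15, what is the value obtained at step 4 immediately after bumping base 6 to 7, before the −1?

6588345

G_0=15  [base 2] 2^(2 + 1) + 2^2 + 2 + 1  →[2↦3]→  3^(3 + 1) + 3^3 + 3 + 1 = 112  −1 ⇒ G_1=111
G_1=111  [base 3] 3^(3 + 1) + 3^3 + 3  →[3↦4]→  4^(4 + 1) + 4^4 + 4 = 1284  −1 ⇒ G_2=1283
G_2=1283  [base 4] 4^(4 + 1) + 4^4 + 3  →[4↦5]→  5^(5 + 1) + 5^5 + 3 = 18753  −1 ⇒ G_3=18752
G_3=18752  [base 5] 5^(5 + 1) + 5^5 + 2  →[5↦6]→  6^(6 + 1) + 6^6 + 2 = 326594  −1 ⇒ G_4=326593
G_4=326593  [base 6] 6^(6 + 1) + 6^6 + 1  →[6↦7]→  7^(7 + 1) + 7^7 + 1 = 6588345  −1 ⇒ G_5=6588344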